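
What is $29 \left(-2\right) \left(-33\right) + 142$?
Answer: $2056$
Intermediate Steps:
$29 \left(-2\right) \left(-33\right) + 142 = \left(-58\right) \left(-33\right) + 142 = 1914 + 142 = 2056$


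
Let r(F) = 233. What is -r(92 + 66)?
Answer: -233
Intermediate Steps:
-r(92 + 66) = -1*233 = -233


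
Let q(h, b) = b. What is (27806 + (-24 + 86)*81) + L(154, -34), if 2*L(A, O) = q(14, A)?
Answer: 32905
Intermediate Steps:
L(A, O) = A/2
(27806 + (-24 + 86)*81) + L(154, -34) = (27806 + (-24 + 86)*81) + (½)*154 = (27806 + 62*81) + 77 = (27806 + 5022) + 77 = 32828 + 77 = 32905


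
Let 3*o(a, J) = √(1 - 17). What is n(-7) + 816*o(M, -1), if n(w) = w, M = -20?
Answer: -7 + 1088*I ≈ -7.0 + 1088.0*I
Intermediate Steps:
o(a, J) = 4*I/3 (o(a, J) = √(1 - 17)/3 = √(-16)/3 = (4*I)/3 = 4*I/3)
n(-7) + 816*o(M, -1) = -7 + 816*(4*I/3) = -7 + 1088*I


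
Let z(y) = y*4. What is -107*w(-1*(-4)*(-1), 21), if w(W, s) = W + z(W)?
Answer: 2140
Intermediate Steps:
z(y) = 4*y
w(W, s) = 5*W (w(W, s) = W + 4*W = 5*W)
-107*w(-1*(-4)*(-1), 21) = -107*5*(-1*(-4)*(-1)) = -107*5*(4*(-1)) = -107*5*(-4) = -107*(-20) = -1*(-2140) = 2140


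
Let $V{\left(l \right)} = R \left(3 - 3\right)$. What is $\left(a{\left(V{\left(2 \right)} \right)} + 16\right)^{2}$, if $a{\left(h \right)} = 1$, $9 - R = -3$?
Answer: $289$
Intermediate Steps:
$R = 12$ ($R = 9 - -3 = 9 + 3 = 12$)
$V{\left(l \right)} = 0$ ($V{\left(l \right)} = 12 \left(3 - 3\right) = 12 \cdot 0 = 0$)
$\left(a{\left(V{\left(2 \right)} \right)} + 16\right)^{2} = \left(1 + 16\right)^{2} = 17^{2} = 289$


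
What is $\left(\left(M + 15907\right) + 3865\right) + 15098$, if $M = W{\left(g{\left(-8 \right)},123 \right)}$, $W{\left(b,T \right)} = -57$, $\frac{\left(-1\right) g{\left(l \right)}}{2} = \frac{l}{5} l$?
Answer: $34813$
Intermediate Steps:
$g{\left(l \right)} = - \frac{2 l^{2}}{5}$ ($g{\left(l \right)} = - 2 \frac{l}{5} l = - 2 \frac{l^{2}}{5} = - \frac{2 l^{2}}{5}$)
$M = -57$
$\left(\left(M + 15907\right) + 3865\right) + 15098 = \left(\left(-57 + 15907\right) + 3865\right) + 15098 = \left(15850 + 3865\right) + 15098 = 19715 + 15098 = 34813$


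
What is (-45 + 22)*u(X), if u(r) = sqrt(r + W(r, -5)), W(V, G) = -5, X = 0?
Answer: -23*I*sqrt(5) ≈ -51.43*I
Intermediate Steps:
u(r) = sqrt(-5 + r) (u(r) = sqrt(r - 5) = sqrt(-5 + r))
(-45 + 22)*u(X) = (-45 + 22)*sqrt(-5 + 0) = -23*I*sqrt(5)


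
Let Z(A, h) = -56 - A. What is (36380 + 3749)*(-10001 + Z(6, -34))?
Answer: -403818127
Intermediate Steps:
(36380 + 3749)*(-10001 + Z(6, -34)) = (36380 + 3749)*(-10001 + (-56 - 1*6)) = 40129*(-10001 + (-56 - 6)) = 40129*(-10001 - 62) = 40129*(-10063) = -403818127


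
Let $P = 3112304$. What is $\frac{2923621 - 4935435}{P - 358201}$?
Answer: $- \frac{2011814}{2754103} \approx -0.73048$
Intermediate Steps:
$\frac{2923621 - 4935435}{P - 358201} = \frac{2923621 - 4935435}{3112304 - 358201} = - \frac{2011814}{2754103}$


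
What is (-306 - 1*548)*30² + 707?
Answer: -767893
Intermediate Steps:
(-306 - 1*548)*30² + 707 = (-306 - 548)*900 + 707 = -854*900 + 707 = -768600 + 707 = -767893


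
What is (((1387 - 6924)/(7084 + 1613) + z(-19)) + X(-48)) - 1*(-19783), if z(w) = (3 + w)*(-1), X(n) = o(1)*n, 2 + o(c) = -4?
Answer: 174691102/8697 ≈ 20086.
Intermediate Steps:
o(c) = -6 (o(c) = -2 - 4 = -6)
X(n) = -6*n
z(w) = -3 - w
(((1387 - 6924)/(7084 + 1613) + z(-19)) + X(-48)) - 1*(-19783) = (((1387 - 6924)/(7084 + 1613) + (-3 - 1*(-19))) - 6*(-48)) - 1*(-19783) = ((-5537/8697 + (-3 + 19)) + 288) + 19783 = ((-5537*1/8697 + 16) + 288) + 19783 = ((-5537/8697 + 16) + 288) + 19783 = (133615/8697 + 288) + 19783 = 2638351/8697 + 19783 = 174691102/8697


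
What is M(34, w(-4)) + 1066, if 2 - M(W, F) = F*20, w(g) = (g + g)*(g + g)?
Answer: -212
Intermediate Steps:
w(g) = 4*g² (w(g) = (2*g)*(2*g) = 4*g²)
M(W, F) = 2 - 20*F (M(W, F) = 2 - F*20 = 2 - 20*F)
M(34, w(-4)) + 1066 = (2 - 80*(-4)²) + 1066 = (2 - 80*16) + 1066 = (2 - 20*64) + 1066 = (2 - 1280) + 1066 = -1278 + 1066 = -212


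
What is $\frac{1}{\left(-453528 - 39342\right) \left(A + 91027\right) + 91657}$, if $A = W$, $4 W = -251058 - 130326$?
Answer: $\frac{1}{2128797187} \approx 4.6975 \cdot 10^{-10}$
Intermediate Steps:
$W = -95346$ ($W = \frac{-251058 - 130326}{4} = \frac{1}{4} \left(-381384\right) = -95346$)
$A = -95346$
$\frac{1}{\left(-453528 - 39342\right) \left(A + 91027\right) + 91657} = \frac{1}{\left(-453528 - 39342\right) \left(-95346 + 91027\right) + 91657} = \frac{1}{\left(-492870\right) \left(-4319\right) + 91657} = \frac{1}{2128705530 + 91657} = \frac{1}{2128797187}$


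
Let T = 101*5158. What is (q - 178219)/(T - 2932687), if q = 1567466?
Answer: -1389247/2411729 ≈ -0.57604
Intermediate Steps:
T = 520958
(q - 178219)/(T - 2932687) = (1567466 - 178219)/(520958 - 2932687) = 1389247/(-2411729) = 1389247*(-1/2411729) = -1389247/2411729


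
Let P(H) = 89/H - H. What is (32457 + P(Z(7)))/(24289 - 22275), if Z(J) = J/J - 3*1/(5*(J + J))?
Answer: 152654941/9445660 ≈ 16.161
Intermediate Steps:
Z(J) = 1 - 3/(10*J) (Z(J) = 1 - 3*1/(10*J) = 1 - 3/(10*J))
P(H) = -H + 89/H
(32457 + P(Z(7)))/(24289 - 22275) = (32457 + (-(-3/10 + 7)/7 + 89/(((-3/10 + 7)/7))))/(24289 - 22275) = (32457 + (-67/(7*10) + 89/(((1/7)*(67/10)))))/2014 = (32457 + (-1*67/70 + 89/(67/70)))*(1/2014) = (32457 + (-67/70 + 89*(70/67)))*(1/2014) = (32457 + (-67/70 + 6230/67))*(1/2014) = (32457 + 431611/4690)*(1/2014) = (152654941/4690)*(1/2014) = 152654941/9445660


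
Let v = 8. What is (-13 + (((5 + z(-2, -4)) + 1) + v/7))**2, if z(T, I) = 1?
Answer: 1156/49 ≈ 23.592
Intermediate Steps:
(-13 + (((5 + z(-2, -4)) + 1) + v/7))**2 = (-13 + (((5 + 1) + 1) + 8/7))**2 = (-13 + ((6 + 1) + 8*(1/7)))**2 = (-13 + (7 + 8/7))**2 = (-13 + 57/7)**2 = (-34/7)**2 = 1156/49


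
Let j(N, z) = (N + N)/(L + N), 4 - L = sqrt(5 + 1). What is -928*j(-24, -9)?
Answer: -445440/197 + 22272*sqrt(6)/197 ≈ -1984.2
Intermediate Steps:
L = 4 - sqrt(6) (L = 4 - sqrt(5 + 1) = 4 - sqrt(6) ≈ 1.5505)
j(N, z) = 2*N/(4 + N - sqrt(6)) (j(N, z) = (N + N)/((4 - sqrt(6)) + N) = (2*N)/(4 + N - sqrt(6)) = 2*N/(4 + N - sqrt(6)))
-928*j(-24, -9) = -1856*(-24)/(4 - 24 - sqrt(6)) = -1856*(-24)/(-20 - sqrt(6)) = -(-44544)/(-20 - sqrt(6)) = 44544/(-20 - sqrt(6))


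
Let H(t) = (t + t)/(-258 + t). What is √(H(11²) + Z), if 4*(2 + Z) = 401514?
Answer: 3*√837303722/274 ≈ 316.82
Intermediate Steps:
Z = 200753/2 (Z = -2 + (¼)*401514 = -2 + 200757/2 = 200753/2 ≈ 1.0038e+5)
H(t) = 2*t/(-258 + t) (H(t) = (2*t)/(-258 + t) = 2*t/(-258 + t))
√(H(11²) + Z) = √(2*11²/(-258 + 11²) + 200753/2) = √(2*121/(-258 + 121) + 200753/2) = √(2*121/(-137) + 200753/2) = √(2*121*(-1/137) + 200753/2) = √(-242/137 + 200753/2) = √(27502677/274) = 3*√837303722/274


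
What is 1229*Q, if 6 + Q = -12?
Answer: -22122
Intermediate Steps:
Q = -18 (Q = -6 - 12 = -18)
1229*Q = 1229*(-18) = -22122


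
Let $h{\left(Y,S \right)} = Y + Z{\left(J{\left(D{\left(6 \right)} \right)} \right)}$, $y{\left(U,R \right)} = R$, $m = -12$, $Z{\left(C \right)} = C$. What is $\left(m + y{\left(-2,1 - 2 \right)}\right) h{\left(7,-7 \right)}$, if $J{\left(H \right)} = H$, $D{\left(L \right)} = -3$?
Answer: $-52$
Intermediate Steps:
$h{\left(Y,S \right)} = -3 + Y$ ($h{\left(Y,S \right)} = Y - 3 = -3 + Y$)
$\left(m + y{\left(-2,1 - 2 \right)}\right) h{\left(7,-7 \right)} = \left(-12 + \left(1 - 2\right)\right) \left(-3 + 7\right) = \left(-12 - 1\right) 4 = \left(-13\right) 4 = -52$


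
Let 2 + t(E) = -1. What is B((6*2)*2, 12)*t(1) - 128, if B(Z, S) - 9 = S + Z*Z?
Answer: -1919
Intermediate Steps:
t(E) = -3 (t(E) = -2 - 1 = -3)
B(Z, S) = 9 + S + Z**2 (B(Z, S) = 9 + (S + Z*Z) = 9 + (S + Z**2) = 9 + S + Z**2)
B((6*2)*2, 12)*t(1) - 128 = (9 + 12 + ((6*2)*2)**2)*(-3) - 128 = (9 + 12 + (12*2)**2)*(-3) - 128 = (9 + 12 + 24**2)*(-3) - 128 = (9 + 12 + 576)*(-3) - 128 = 597*(-3) - 128 = -1791 - 128 = -1919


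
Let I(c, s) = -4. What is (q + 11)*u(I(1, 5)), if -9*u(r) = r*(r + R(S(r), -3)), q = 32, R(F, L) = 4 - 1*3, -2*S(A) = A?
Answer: -172/3 ≈ -57.333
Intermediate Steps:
S(A) = -A/2
R(F, L) = 1 (R(F, L) = 4 - 3 = 1)
u(r) = -r*(1 + r)/9 (u(r) = -r*(r + 1)/9 = -r*(1 + r)/9)
(q + 11)*u(I(1, 5)) = (32 + 11)*(-⅑*(-4)*(1 - 4)) = 43*(-⅑*(-4)*(-3)) = 43*(-4/3) = -172/3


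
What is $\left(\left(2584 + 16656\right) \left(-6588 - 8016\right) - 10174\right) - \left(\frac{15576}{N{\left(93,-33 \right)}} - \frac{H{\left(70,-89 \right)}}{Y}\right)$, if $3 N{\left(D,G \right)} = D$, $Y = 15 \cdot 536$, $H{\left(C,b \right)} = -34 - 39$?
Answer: $- \frac{70034355471463}{249240} \approx -2.8099 \cdot 10^{8}$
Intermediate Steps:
$H{\left(C,b \right)} = -73$ ($H{\left(C,b \right)} = -34 - 39 = -73$)
$Y = 8040$
$N{\left(D,G \right)} = \frac{D}{3}$
$\left(\left(2584 + 16656\right) \left(-6588 - 8016\right) - 10174\right) - \left(\frac{15576}{N{\left(93,-33 \right)}} - \frac{H{\left(70,-89 \right)}}{Y}\right) = \left(\left(2584 + 16656\right) \left(-6588 - 8016\right) - 10174\right) - \left(\frac{73}{8040} + \frac{15576}{31}\right) = \left(19240 \left(-14604\right) - 10174\right) - \left(\frac{73}{8040} + \frac{15576}{31}\right) = \left(-280980960 - 10174\right) - \frac{125233303}{249240} = -280991134 - \frac{125233303}{249240} = - \frac{70034355471463}{249240}$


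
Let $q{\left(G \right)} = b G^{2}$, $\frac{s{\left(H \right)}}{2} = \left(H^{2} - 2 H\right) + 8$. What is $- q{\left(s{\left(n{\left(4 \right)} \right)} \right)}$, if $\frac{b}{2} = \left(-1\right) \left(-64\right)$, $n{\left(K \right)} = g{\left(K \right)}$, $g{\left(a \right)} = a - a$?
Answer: $-32768$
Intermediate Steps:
$g{\left(a \right)} = 0$
$n{\left(K \right)} = 0$
$b = 128$ ($b = 2 \left(\left(-1\right) \left(-64\right)\right) = 2 \cdot 64 = 128$)
$s{\left(H \right)} = 16 - 4 H + 2 H^{2}$ ($s{\left(H \right)} = 2 \left(\left(H^{2} - 2 H\right) + 8\right) = 2 \left(8 + H^{2} - 2 H\right) = 16 - 4 H + 2 H^{2}$)
$q{\left(G \right)} = 128 G^{2}$
$- q{\left(s{\left(n{\left(4 \right)} \right)} \right)} = - 128 \left(16 - 0 + 2 \cdot 0^{2}\right)^{2} = - 128 \left(16 + 0 + 2 \cdot 0\right)^{2} = - 128 \left(16 + 0 + 0\right)^{2} = - 128 \cdot 16^{2} = - 128 \cdot 256 = \left(-1\right) 32768 = -32768$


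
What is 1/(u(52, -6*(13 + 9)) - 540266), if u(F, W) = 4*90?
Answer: -1/539906 ≈ -1.8522e-6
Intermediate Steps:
u(F, W) = 360
1/(u(52, -6*(13 + 9)) - 540266) = 1/(360 - 540266) = 1/(-539906) = -1/539906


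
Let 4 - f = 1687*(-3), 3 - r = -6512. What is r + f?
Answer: 11580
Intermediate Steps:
r = 6515 (r = 3 - 1*(-6512) = 3 + 6512 = 6515)
f = 5065 (f = 4 - 1687*(-3) = 4 - 1*(-5061) = 4 + 5061 = 5065)
r + f = 6515 + 5065 = 11580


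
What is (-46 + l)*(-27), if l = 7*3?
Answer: 675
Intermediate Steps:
l = 21
(-46 + l)*(-27) = (-46 + 21)*(-27) = -25*(-27) = 675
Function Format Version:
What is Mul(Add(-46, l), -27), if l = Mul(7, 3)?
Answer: 675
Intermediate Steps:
l = 21
Mul(Add(-46, l), -27) = Mul(Add(-46, 21), -27) = Mul(-25, -27) = 675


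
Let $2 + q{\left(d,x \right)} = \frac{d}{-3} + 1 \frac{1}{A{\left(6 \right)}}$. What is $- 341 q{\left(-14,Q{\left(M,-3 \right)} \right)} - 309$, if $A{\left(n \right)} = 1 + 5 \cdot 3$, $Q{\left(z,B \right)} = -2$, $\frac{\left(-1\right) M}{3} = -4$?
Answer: $- \frac{59503}{48} \approx -1239.6$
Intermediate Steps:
$M = 12$ ($M = \left(-3\right) \left(-4\right) = 12$)
$A{\left(n \right)} = 16$ ($A{\left(n \right)} = 1 + 15 = 16$)
$q{\left(d,x \right)} = - \frac{31}{16} - \frac{d}{3}$ ($q{\left(d,x \right)} = -2 + \left(\frac{d}{-3} + 1 \cdot \frac{1}{16}\right) = -2 + \left(d \left(- \frac{1}{3}\right) + 1 \cdot \frac{1}{16}\right) = -2 - \left(- \frac{1}{16} + \frac{d}{3}\right) = - \frac{31}{16} - \frac{d}{3}$)
$- 341 q{\left(-14,Q{\left(M,-3 \right)} \right)} - 309 = - 341 \left(- \frac{31}{16} - - \frac{14}{3}\right) - 309 = - 341 \left(- \frac{31}{16} + \frac{14}{3}\right) - 309 = \left(-341\right) \frac{131}{48} - 309 = - \frac{44671}{48} - 309 = - \frac{59503}{48}$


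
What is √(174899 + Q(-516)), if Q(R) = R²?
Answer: √441155 ≈ 664.20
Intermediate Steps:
√(174899 + Q(-516)) = √(174899 + (-516)²) = √(174899 + 266256) = √441155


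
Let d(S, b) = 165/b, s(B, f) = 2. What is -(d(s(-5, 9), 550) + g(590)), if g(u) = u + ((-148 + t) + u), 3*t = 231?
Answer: -11093/10 ≈ -1109.3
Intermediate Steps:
t = 77 (t = (⅓)*231 = 77)
g(u) = -71 + 2*u (g(u) = u + ((-148 + 77) + u) = u + (-71 + u) = -71 + 2*u)
-(d(s(-5, 9), 550) + g(590)) = -(165/550 + (-71 + 2*590)) = -(165*(1/550) + (-71 + 1180)) = -(3/10 + 1109) = -1*11093/10 = -11093/10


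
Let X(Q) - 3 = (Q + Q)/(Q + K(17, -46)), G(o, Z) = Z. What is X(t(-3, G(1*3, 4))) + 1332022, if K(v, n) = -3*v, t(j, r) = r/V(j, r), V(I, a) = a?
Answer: 33300624/25 ≈ 1.3320e+6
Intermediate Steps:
t(j, r) = 1 (t(j, r) = r/r = 1)
X(Q) = 3 + 2*Q/(-51 + Q) (X(Q) = 3 + (Q + Q)/(Q - 3*17) = 3 + (2*Q)/(Q - 51) = 3 + (2*Q)/(-51 + Q) = 3 + 2*Q/(-51 + Q))
X(t(-3, G(1*3, 4))) + 1332022 = (-153 + 5*1)/(-51 + 1) + 1332022 = (-153 + 5)/(-50) + 1332022 = -1/50*(-148) + 1332022 = 74/25 + 1332022 = 33300624/25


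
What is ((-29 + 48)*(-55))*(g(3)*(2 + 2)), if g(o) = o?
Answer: -12540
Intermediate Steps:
((-29 + 48)*(-55))*(g(3)*(2 + 2)) = ((-29 + 48)*(-55))*(3*(2 + 2)) = (19*(-55))*(3*4) = -1045*12 = -12540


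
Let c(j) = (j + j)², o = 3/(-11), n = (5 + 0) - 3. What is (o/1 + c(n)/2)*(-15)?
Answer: -1275/11 ≈ -115.91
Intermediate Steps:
n = 2 (n = 5 - 3 = 2)
o = -3/11 (o = 3*(-1/11) = -3/11 ≈ -0.27273)
c(j) = 4*j² (c(j) = (2*j)² = 4*j²)
(o/1 + c(n)/2)*(-15) = (-3/11/1 + (4*2²)/2)*(-15) = (-3/11*1 + (4*4)*(½))*(-15) = (-3/11 + 16*(½))*(-15) = (-3/11 + 8)*(-15) = (85/11)*(-15) = -1275/11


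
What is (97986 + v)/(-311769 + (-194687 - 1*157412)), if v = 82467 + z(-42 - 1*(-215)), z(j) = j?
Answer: -90313/331934 ≈ -0.27208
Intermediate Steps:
v = 82640 (v = 82467 + (-42 - 1*(-215)) = 82467 + (-42 + 215) = 82467 + 173 = 82640)
(97986 + v)/(-311769 + (-194687 - 1*157412)) = (97986 + 82640)/(-311769 + (-194687 - 1*157412)) = 180626/(-311769 + (-194687 - 157412)) = 180626/(-311769 - 352099) = 180626/(-663868) = 180626*(-1/663868) = -90313/331934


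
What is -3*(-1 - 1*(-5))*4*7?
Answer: -336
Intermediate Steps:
-3*(-1 - 1*(-5))*4*7 = -3*(-1 + 5)*4*7 = -12*4*7 = -3*16*7 = -48*7 = -336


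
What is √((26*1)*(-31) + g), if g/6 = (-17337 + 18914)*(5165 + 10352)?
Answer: 2*√36705262 ≈ 12117.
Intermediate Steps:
g = 146821854 (g = 6*((-17337 + 18914)*(5165 + 10352)) = 6*(1577*15517) = 6*24470309 = 146821854)
√((26*1)*(-31) + g) = √((26*1)*(-31) + 146821854) = √(26*(-31) + 146821854) = √(-806 + 146821854) = √146821048 = 2*√36705262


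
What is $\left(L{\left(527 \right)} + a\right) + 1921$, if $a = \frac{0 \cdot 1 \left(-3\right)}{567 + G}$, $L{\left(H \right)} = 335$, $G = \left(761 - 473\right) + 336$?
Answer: $2256$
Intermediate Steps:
$G = 624$ ($G = 288 + 336 = 624$)
$a = 0$ ($a = \frac{0 \cdot 1 \left(-3\right)}{567 + 624} = \frac{0 \left(-3\right)}{1191} = \frac{1}{1191} \cdot 0 = 0$)
$\left(L{\left(527 \right)} + a\right) + 1921 = \left(335 + 0\right) + 1921 = 335 + 1921 = 2256$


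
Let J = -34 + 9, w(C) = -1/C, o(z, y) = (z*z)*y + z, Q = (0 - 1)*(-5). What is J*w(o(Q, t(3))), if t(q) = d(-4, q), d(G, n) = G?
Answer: -5/19 ≈ -0.26316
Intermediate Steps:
t(q) = -4
Q = 5 (Q = -1*(-5) = 5)
o(z, y) = z + y*z² (o(z, y) = z²*y + z = y*z² + z = z + y*z²)
J = -25
J*w(o(Q, t(3))) = -(-25)/(5*(1 - 4*5)) = -(-25)/(5*(1 - 20)) = -(-25)/(5*(-19)) = -(-25)/(-95) = -(-25)*(-1)/95 = -25*1/95 = -5/19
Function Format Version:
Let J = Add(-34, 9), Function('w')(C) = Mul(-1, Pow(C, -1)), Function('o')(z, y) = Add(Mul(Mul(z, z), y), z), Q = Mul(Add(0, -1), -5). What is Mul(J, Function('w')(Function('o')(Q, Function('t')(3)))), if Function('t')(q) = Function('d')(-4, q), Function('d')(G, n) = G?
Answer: Rational(-5, 19) ≈ -0.26316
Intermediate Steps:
Function('t')(q) = -4
Q = 5 (Q = Mul(-1, -5) = 5)
Function('o')(z, y) = Add(z, Mul(y, Pow(z, 2))) (Function('o')(z, y) = Add(Mul(Pow(z, 2), y), z) = Add(Mul(y, Pow(z, 2)), z) = Add(z, Mul(y, Pow(z, 2))))
J = -25
Mul(J, Function('w')(Function('o')(Q, Function('t')(3)))) = Mul(-25, Mul(-1, Pow(Mul(5, Add(1, Mul(-4, 5))), -1))) = Mul(-25, Mul(-1, Pow(Mul(5, Add(1, -20)), -1))) = Mul(-25, Mul(-1, Pow(Mul(5, -19), -1))) = Mul(-25, Mul(-1, Pow(-95, -1))) = Mul(-25, Mul(-1, Rational(-1, 95))) = Mul(-25, Rational(1, 95)) = Rational(-5, 19)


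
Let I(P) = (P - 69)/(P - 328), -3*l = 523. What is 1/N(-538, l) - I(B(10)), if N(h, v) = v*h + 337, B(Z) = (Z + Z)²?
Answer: -93469219/20331720 ≈ -4.5972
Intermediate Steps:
l = -523/3 (l = -⅓*523 = -523/3 ≈ -174.33)
B(Z) = 4*Z² (B(Z) = (2*Z)² = 4*Z²)
I(P) = (-69 + P)/(-328 + P)
N(h, v) = 337 + h*v (N(h, v) = h*v + 337 = 337 + h*v)
1/N(-538, l) - I(B(10)) = 1/(337 - 538*(-523/3)) - (-69 + 4*10²)/(-328 + 4*10²) = 1/(337 + 281374/3) - (-69 + 4*100)/(-328 + 4*100) = 1/(282385/3) - (-69 + 400)/(-328 + 400) = 3/282385 - 331/72 = -93469219/20331720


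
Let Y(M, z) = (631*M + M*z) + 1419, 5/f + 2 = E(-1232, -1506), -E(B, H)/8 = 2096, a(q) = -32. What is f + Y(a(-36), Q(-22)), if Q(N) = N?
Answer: -60603427/3354 ≈ -18069.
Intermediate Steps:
E(B, H) = -16768 (E(B, H) = -8*2096 = -16768)
f = -1/3354 (f = 5/(-2 - 16768) = 5/(-16770) = 5*(-1/16770) = -1/3354 ≈ -0.00029815)
Y(M, z) = 1419 + 631*M + M*z
f + Y(a(-36), Q(-22)) = -1/3354 + (1419 + 631*(-32) - 32*(-22)) = -1/3354 + (1419 - 20192 + 704) = -1/3354 - 18069 = -60603427/3354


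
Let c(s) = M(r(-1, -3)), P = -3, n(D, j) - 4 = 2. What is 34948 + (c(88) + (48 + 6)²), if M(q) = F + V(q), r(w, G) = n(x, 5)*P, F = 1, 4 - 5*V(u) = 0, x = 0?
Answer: 189329/5 ≈ 37866.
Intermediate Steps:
V(u) = ⅘ (V(u) = ⅘ - ⅕*0 = ⅘ + 0 = ⅘)
n(D, j) = 6 (n(D, j) = 4 + 2 = 6)
r(w, G) = -18 (r(w, G) = 6*(-3) = -18)
M(q) = 9/5 (M(q) = 1 + ⅘ = 9/5)
c(s) = 9/5
34948 + (c(88) + (48 + 6)²) = 34948 + (9/5 + (48 + 6)²) = 34948 + (9/5 + 54²) = 34948 + (9/5 + 2916) = 34948 + 14589/5 = 189329/5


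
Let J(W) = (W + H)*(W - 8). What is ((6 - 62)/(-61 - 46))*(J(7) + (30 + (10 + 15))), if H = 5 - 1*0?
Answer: 2408/107 ≈ 22.505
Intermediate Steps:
H = 5 (H = 5 + 0 = 5)
J(W) = (-8 + W)*(5 + W) (J(W) = (W + 5)*(W - 8) = (5 + W)*(-8 + W) = (-8 + W)*(5 + W))
((6 - 62)/(-61 - 46))*(J(7) + (30 + (10 + 15))) = ((6 - 62)/(-61 - 46))*((-40 + 7² - 3*7) + (30 + (10 + 15))) = (-56/(-107))*((-40 + 49 - 21) + (30 + 25)) = (-56*(-1/107))*(-12 + 55) = (56/107)*43 = 2408/107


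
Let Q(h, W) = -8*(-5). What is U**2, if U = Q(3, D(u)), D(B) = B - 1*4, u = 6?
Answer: 1600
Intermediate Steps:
D(B) = -4 + B (D(B) = B - 4 = -4 + B)
Q(h, W) = 40
U = 40
U**2 = 40**2 = 1600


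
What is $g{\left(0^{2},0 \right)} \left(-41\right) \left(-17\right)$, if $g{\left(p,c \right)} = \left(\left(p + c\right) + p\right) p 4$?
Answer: $0$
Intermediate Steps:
$g{\left(p,c \right)} = 4 p \left(c + 2 p\right)$ ($g{\left(p,c \right)} = \left(\left(c + p\right) + p\right) p 4 = \left(c + 2 p\right) p 4 = p \left(c + 2 p\right) 4 = 4 p \left(c + 2 p\right)$)
$g{\left(0^{2},0 \right)} \left(-41\right) \left(-17\right) = 4 \cdot 0^{2} \left(0 + 2 \cdot 0^{2}\right) \left(-41\right) \left(-17\right) = 4 \cdot 0 \left(0 + 2 \cdot 0\right) \left(-41\right) \left(-17\right) = 4 \cdot 0 \left(0 + 0\right) \left(-41\right) \left(-17\right) = 4 \cdot 0 \cdot 0 \left(-41\right) \left(-17\right) = 0 \left(-41\right) \left(-17\right) = 0 \left(-17\right) = 0$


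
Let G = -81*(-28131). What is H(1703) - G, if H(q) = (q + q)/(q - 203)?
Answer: -1708956547/750 ≈ -2.2786e+6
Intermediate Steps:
H(q) = 2*q/(-203 + q) (H(q) = (2*q)/(-203 + q) = 2*q/(-203 + q))
G = 2278611
H(1703) - G = 2*1703/(-203 + 1703) - 1*2278611 = 2*1703/1500 - 2278611 = 2*1703*(1/1500) - 2278611 = 1703/750 - 2278611 = -1708956547/750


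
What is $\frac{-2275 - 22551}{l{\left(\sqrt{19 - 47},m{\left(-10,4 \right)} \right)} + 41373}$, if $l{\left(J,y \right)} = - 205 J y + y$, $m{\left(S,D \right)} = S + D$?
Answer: $- \frac{342325714}{584529963} + \frac{20357320 i \sqrt{7}}{584529963} \approx -0.58564 + 0.092143 i$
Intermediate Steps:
$m{\left(S,D \right)} = D + S$
$l{\left(J,y \right)} = y - 205 J y$ ($l{\left(J,y \right)} = - 205 J y + y = y - 205 J y$)
$\frac{-2275 - 22551}{l{\left(\sqrt{19 - 47},m{\left(-10,4 \right)} \right)} + 41373} = \frac{-2275 - 22551}{\left(4 - 10\right) \left(1 - 205 \sqrt{19 - 47}\right) + 41373} = - \frac{24826}{- 6 \left(1 - 205 \sqrt{-28}\right) + 41373} = - \frac{24826}{- 6 \left(1 - 205 \cdot 2 i \sqrt{7}\right) + 41373} = - \frac{24826}{- 6 \left(1 - 410 i \sqrt{7}\right) + 41373} = - \frac{24826}{\left(-6 + 2460 i \sqrt{7}\right) + 41373} = - \frac{24826}{41367 + 2460 i \sqrt{7}}$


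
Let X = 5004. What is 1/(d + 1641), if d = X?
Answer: 1/6645 ≈ 0.00015049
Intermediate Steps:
d = 5004
1/(d + 1641) = 1/(5004 + 1641) = 1/6645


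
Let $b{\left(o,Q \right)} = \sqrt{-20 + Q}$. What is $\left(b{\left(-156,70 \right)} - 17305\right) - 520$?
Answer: $-17825 + 5 \sqrt{2} \approx -17818.0$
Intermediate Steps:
$\left(b{\left(-156,70 \right)} - 17305\right) - 520 = \left(\sqrt{-20 + 70} - 17305\right) - 520 = \left(\sqrt{50} - 17305\right) - 520 = \left(5 \sqrt{2} - 17305\right) - 520 = \left(-17305 + 5 \sqrt{2}\right) - 520 = -17825 + 5 \sqrt{2}$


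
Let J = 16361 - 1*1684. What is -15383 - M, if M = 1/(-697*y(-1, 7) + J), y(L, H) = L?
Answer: -236498243/15374 ≈ -15383.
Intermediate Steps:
J = 14677 (J = 16361 - 1684 = 14677)
M = 1/15374 (M = 1/(-697*(-1) + 14677) = 1/(697 + 14677) = 1/15374 ≈ 6.5045e-5)
-15383 - M = -15383 - 1*1/15374 = -15383 - 1/15374 = -236498243/15374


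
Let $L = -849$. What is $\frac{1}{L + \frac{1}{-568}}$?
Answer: $- \frac{568}{482233} \approx -0.0011779$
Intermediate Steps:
$\frac{1}{L + \frac{1}{-568}} = \frac{1}{-849 + \frac{1}{-568}} = \frac{1}{-849 - \frac{1}{568}} = \frac{1}{- \frac{482233}{568}} = - \frac{568}{482233}$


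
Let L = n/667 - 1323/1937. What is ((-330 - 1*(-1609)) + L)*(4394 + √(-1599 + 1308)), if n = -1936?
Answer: 556959329784/99383 + 1647808668*I*√291/1291979 ≈ 5.6042e+6 + 21757.0*I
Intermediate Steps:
L = -4632473/1291979 (L = -1936/667 - 1323/1937 = -4632473/1291979 ≈ -3.5856)
((-330 - 1*(-1609)) + L)*(4394 + √(-1599 + 1308)) = ((-330 - 1*(-1609)) - 4632473/1291979)*(4394 + √(-1599 + 1308)) = ((-330 + 1609) - 4632473/1291979)*(4394 + √(-291)) = (1279 - 4632473/1291979)*(4394 + I*√291) = 1647808668*(4394 + I*√291)/1291979 = 556959329784/99383 + 1647808668*I*√291/1291979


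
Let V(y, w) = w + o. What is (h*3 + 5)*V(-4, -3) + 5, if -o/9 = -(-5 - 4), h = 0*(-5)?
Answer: -415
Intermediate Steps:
h = 0
o = -81 (o = -(-9)*(-5 - 4) = -(-9)*(-9) = -9*9 = -81)
V(y, w) = -81 + w (V(y, w) = w - 81 = -81 + w)
(h*3 + 5)*V(-4, -3) + 5 = (0*3 + 5)*(-81 - 3) + 5 = (0 + 5)*(-84) + 5 = 5*(-84) + 5 = -420 + 5 = -415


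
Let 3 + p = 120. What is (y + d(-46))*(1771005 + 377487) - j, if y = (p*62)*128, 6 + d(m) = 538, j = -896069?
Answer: 1996044497717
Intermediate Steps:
p = 117 (p = -3 + 120 = 117)
d(m) = 532 (d(m) = -6 + 538 = 532)
y = 928512 (y = (117*62)*128 = 7254*128 = 928512)
(y + d(-46))*(1771005 + 377487) - j = (928512 + 532)*(1771005 + 377487) - 1*(-896069) = 929044*2148492 + 896069 = 1996043601648 + 896069 = 1996044497717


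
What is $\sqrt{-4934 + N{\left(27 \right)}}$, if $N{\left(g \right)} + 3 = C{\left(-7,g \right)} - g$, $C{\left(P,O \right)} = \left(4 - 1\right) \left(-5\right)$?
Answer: $i \sqrt{4979} \approx 70.562 i$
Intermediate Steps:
$C{\left(P,O \right)} = -15$ ($C{\left(P,O \right)} = 3 \left(-5\right) = -15$)
$N{\left(g \right)} = -18 - g$ ($N{\left(g \right)} = -3 - \left(15 + g\right) = -18 - g$)
$\sqrt{-4934 + N{\left(27 \right)}} = \sqrt{-4934 - 45} = \sqrt{-4979} = i \sqrt{4979}$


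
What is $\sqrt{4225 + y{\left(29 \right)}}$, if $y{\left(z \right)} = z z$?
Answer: $\sqrt{5066} \approx 71.176$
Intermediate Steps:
$y{\left(z \right)} = z^{2}$
$\sqrt{4225 + y{\left(29 \right)}} = \sqrt{4225 + 29^{2}} = \sqrt{4225 + 841} = \sqrt{5066}$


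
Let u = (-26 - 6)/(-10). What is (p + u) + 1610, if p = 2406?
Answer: 20096/5 ≈ 4019.2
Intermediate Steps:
u = 16/5 (u = -32*(-⅒) = 16/5 ≈ 3.2000)
(p + u) + 1610 = (2406 + 16/5) + 1610 = 12046/5 + 1610 = 20096/5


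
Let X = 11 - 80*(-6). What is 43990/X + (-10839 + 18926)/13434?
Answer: 594932377/6596094 ≈ 90.195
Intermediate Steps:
X = 491 (X = 11 + 480 = 491)
43990/X + (-10839 + 18926)/13434 = 43990/491 + (-10839 + 18926)/13434 = 43990*(1/491) + 8087*(1/13434) = 43990/491 + 8087/13434 = 594932377/6596094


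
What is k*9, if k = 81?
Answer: 729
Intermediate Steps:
k*9 = 81*9 = 729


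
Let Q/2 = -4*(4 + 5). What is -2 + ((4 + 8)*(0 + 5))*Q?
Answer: -4322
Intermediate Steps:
Q = -72 (Q = 2*(-4*(4 + 5)) = 2*(-4*9) = 2*(-36) = -72)
-2 + ((4 + 8)*(0 + 5))*Q = -2 + ((4 + 8)*(0 + 5))*(-72) = -2 + (12*5)*(-72) = -2 + 60*(-72) = -2 - 4320 = -4322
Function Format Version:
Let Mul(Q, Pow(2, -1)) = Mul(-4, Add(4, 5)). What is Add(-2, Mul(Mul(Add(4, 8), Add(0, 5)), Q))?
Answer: -4322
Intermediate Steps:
Q = -72 (Q = Mul(2, Mul(-4, Add(4, 5))) = Mul(2, Mul(-4, 9)) = Mul(2, -36) = -72)
Add(-2, Mul(Mul(Add(4, 8), Add(0, 5)), Q)) = Add(-2, Mul(Mul(Add(4, 8), Add(0, 5)), -72)) = Add(-2, Mul(Mul(12, 5), -72)) = Add(-2, Mul(60, -72)) = Add(-2, -4320) = -4322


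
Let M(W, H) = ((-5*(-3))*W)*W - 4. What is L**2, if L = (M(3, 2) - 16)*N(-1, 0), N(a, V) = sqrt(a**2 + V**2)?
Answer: 13225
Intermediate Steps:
M(W, H) = -4 + 15*W**2 (M(W, H) = (15*W)*W - 4 = 15*W**2 - 4 = -4 + 15*W**2)
N(a, V) = sqrt(V**2 + a**2)
L = 115 (L = ((-4 + 15*3**2) - 16)*sqrt(0**2 + (-1)**2) = ((-4 + 15*9) - 16)*sqrt(0 + 1) = ((-4 + 135) - 16)*sqrt(1) = (131 - 16)*1 = 115*1 = 115)
L**2 = 115**2 = 13225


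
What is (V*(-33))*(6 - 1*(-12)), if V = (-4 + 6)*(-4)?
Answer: 4752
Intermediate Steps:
V = -8 (V = 2*(-4) = -8)
(V*(-33))*(6 - 1*(-12)) = (-8*(-33))*(6 - 1*(-12)) = 264*(6 + 12) = 264*18 = 4752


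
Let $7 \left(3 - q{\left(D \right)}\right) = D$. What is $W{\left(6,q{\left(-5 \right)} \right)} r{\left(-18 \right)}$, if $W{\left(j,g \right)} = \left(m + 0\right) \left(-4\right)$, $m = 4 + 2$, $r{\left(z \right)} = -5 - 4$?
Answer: $216$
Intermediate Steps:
$r{\left(z \right)} = -9$ ($r{\left(z \right)} = -5 - 4 = -9$)
$q{\left(D \right)} = 3 - \frac{D}{7}$
$m = 6$
$W{\left(j,g \right)} = -24$ ($W{\left(j,g \right)} = \left(6 + 0\right) \left(-4\right) = 6 \left(-4\right) = -24$)
$W{\left(6,q{\left(-5 \right)} \right)} r{\left(-18 \right)} = \left(-24\right) \left(-9\right) = 216$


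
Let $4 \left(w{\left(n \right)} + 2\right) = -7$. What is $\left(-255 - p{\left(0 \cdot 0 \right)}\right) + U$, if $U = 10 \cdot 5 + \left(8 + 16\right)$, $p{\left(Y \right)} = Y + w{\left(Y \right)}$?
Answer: $- \frac{709}{4} \approx -177.25$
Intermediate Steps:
$w{\left(n \right)} = - \frac{15}{4}$ ($w{\left(n \right)} = -2 + \frac{1}{4} \left(-7\right) = -2 - \frac{7}{4} = - \frac{15}{4}$)
$p{\left(Y \right)} = - \frac{15}{4} + Y$ ($p{\left(Y \right)} = Y - \frac{15}{4} = - \frac{15}{4} + Y$)
$U = 74$ ($U = 50 + 24 = 74$)
$\left(-255 - p{\left(0 \cdot 0 \right)}\right) + U = \left(-255 - \left(- \frac{15}{4} + 0 \cdot 0\right)\right) + 74 = \left(-255 - \left(- \frac{15}{4} + 0\right)\right) + 74 = \left(-255 - - \frac{15}{4}\right) + 74 = \left(-255 + \frac{15}{4}\right) + 74 = - \frac{1005}{4} + 74 = - \frac{709}{4}$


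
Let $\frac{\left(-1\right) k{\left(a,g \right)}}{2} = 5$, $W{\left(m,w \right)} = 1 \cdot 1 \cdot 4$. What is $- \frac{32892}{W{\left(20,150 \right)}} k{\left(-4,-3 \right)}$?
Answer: $82230$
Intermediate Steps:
$W{\left(m,w \right)} = 4$ ($W{\left(m,w \right)} = 1 \cdot 4 = 4$)
$k{\left(a,g \right)} = -10$ ($k{\left(a,g \right)} = \left(-2\right) 5 = -10$)
$- \frac{32892}{W{\left(20,150 \right)}} k{\left(-4,-3 \right)} = - \frac{32892}{4} \left(-10\right) = \left(-32892\right) \frac{1}{4} \left(-10\right) = \left(-8223\right) \left(-10\right) = 82230$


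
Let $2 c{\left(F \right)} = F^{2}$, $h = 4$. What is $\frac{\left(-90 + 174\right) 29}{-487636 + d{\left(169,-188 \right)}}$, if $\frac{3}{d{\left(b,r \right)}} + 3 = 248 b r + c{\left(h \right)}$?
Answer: $- \frac{19194342636}{3842303967839} \approx -0.0049955$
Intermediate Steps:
$c{\left(F \right)} = \frac{F^{2}}{2}$
$d{\left(b,r \right)} = \frac{3}{5 + 248 b r}$ ($d{\left(b,r \right)} = \frac{3}{-3 + \left(248 b r + \frac{4^{2}}{2}\right)} = \frac{3}{-3 + \left(248 b r + \frac{1}{2} \cdot 16\right)} = \frac{3}{-3 + \left(248 b r + 8\right)} = \frac{3}{-3 + \left(8 + 248 b r\right)} = \frac{3}{5 + 248 b r}$)
$\frac{\left(-90 + 174\right) 29}{-487636 + d{\left(169,-188 \right)}} = \frac{\left(-90 + 174\right) 29}{-487636 + \frac{3}{5 + 248 \cdot 169 \left(-188\right)}} = \frac{84 \cdot 29}{-487636 + \frac{3}{5 - 7879456}} = \frac{2436}{-487636 + \frac{3}{-7879451}} = \frac{2436}{-487636 + 3 \left(- \frac{1}{7879451}\right)} = \frac{2436}{-487636 - \frac{3}{7879451}} = \frac{2436}{- \frac{3842303967839}{7879451}} = 2436 \left(- \frac{7879451}{3842303967839}\right) = - \frac{19194342636}{3842303967839}$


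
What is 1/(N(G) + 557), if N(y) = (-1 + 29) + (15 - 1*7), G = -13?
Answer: 1/593 ≈ 0.0016863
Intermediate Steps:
N(y) = 36 (N(y) = 28 + (15 - 7) = 28 + 8 = 36)
1/(N(G) + 557) = 1/(36 + 557) = 1/593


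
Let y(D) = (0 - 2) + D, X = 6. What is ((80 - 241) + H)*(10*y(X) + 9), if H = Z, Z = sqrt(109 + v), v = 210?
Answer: -7889 + 49*sqrt(319) ≈ -7013.8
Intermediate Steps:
y(D) = -2 + D
Z = sqrt(319) (Z = sqrt(109 + 210) = sqrt(319) ≈ 17.861)
H = sqrt(319) ≈ 17.861
((80 - 241) + H)*(10*y(X) + 9) = ((80 - 241) + sqrt(319))*(10*(-2 + 6) + 9) = (-161 + sqrt(319))*(10*4 + 9) = (-161 + sqrt(319))*(40 + 9) = (-161 + sqrt(319))*49 = -7889 + 49*sqrt(319)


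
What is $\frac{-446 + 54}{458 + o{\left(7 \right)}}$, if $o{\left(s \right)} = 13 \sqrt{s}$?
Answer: $- \frac{179536}{208581} + \frac{5096 \sqrt{7}}{208581} \approx -0.79611$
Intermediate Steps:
$\frac{-446 + 54}{458 + o{\left(7 \right)}} = \frac{-446 + 54}{458 + 13 \sqrt{7}} = - \frac{392}{458 + 13 \sqrt{7}}$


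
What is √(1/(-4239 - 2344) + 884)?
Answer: √38308919293/6583 ≈ 29.732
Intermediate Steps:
√(1/(-4239 - 2344) + 884) = √(1/(-6583) + 884) = √(-1/6583 + 884) = √(5819371/6583) = √38308919293/6583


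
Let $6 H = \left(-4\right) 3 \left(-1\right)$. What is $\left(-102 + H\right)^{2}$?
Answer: $10000$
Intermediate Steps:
$H = 2$ ($H = \frac{\left(-4\right) 3 \left(-1\right)}{6} = \frac{\left(-12\right) \left(-1\right)}{6} = \frac{1}{6} \cdot 12 = 2$)
$\left(-102 + H\right)^{2} = \left(-102 + 2\right)^{2} = \left(-100\right)^{2} = 10000$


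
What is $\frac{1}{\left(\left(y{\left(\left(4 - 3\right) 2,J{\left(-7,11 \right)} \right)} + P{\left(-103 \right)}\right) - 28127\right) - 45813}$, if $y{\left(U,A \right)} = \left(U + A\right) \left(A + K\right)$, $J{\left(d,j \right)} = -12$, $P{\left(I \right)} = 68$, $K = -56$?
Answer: $- \frac{1}{73192} \approx -1.3663 \cdot 10^{-5}$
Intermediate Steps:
$y{\left(U,A \right)} = \left(-56 + A\right) \left(A + U\right)$ ($y{\left(U,A \right)} = \left(U + A\right) \left(A - 56\right) = \left(A + U\right) \left(-56 + A\right) = \left(-56 + A\right) \left(A + U\right)$)
$\frac{1}{\left(\left(y{\left(\left(4 - 3\right) 2,J{\left(-7,11 \right)} \right)} + P{\left(-103 \right)}\right) - 28127\right) - 45813} = \frac{1}{\left(\left(\left(\left(-12\right)^{2} - -672 - 56 \left(4 - 3\right) 2 - 12 \left(4 - 3\right) 2\right) + 68\right) - 28127\right) - 45813} = \frac{1}{\left(\left(\left(144 + 672 - 56 \cdot 1 \cdot 2 - 12 \cdot 1 \cdot 2\right) + 68\right) - 28127\right) - 45813} = \frac{1}{\left(\left(\left(144 + 672 - 112 - 24\right) + 68\right) - 28127\right) - 45813} = \frac{1}{\left(\left(680 + 68\right) - 28127\right) - 45813} = \frac{1}{\left(748 - 28127\right) - 45813} = \frac{1}{-27379 - 45813} = \frac{1}{-73192} = - \frac{1}{73192}$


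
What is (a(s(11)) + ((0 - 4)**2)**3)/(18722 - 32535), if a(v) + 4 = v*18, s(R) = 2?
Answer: -4128/13813 ≈ -0.29885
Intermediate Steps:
a(v) = -4 + 18*v (a(v) = -4 + v*18 = -4 + 18*v)
(a(s(11)) + ((0 - 4)**2)**3)/(18722 - 32535) = ((-4 + 18*2) + ((0 - 4)**2)**3)/(18722 - 32535) = ((-4 + 36) + ((-4)**2)**3)/(-13813) = (32 + 16**3)*(-1/13813) = (32 + 4096)*(-1/13813) = 4128*(-1/13813) = -4128/13813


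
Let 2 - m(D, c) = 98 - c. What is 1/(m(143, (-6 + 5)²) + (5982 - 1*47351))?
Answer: -1/41464 ≈ -2.4117e-5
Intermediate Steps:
m(D, c) = -96 + c (m(D, c) = 2 - (98 - c) = 2 + (-98 + c) = -96 + c)
1/(m(143, (-6 + 5)²) + (5982 - 1*47351)) = 1/((-96 + (-6 + 5)²) + (5982 - 1*47351)) = 1/((-96 + (-1)²) + (5982 - 47351)) = 1/((-96 + 1) - 41369) = 1/(-95 - 41369) = 1/(-41464) = -1/41464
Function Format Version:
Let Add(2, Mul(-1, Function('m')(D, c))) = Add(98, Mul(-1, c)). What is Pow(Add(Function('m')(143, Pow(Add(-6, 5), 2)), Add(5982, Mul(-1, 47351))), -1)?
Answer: Rational(-1, 41464) ≈ -2.4117e-5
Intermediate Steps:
Function('m')(D, c) = Add(-96, c) (Function('m')(D, c) = Add(2, Mul(-1, Add(98, Mul(-1, c)))) = Add(2, Add(-98, c)) = Add(-96, c))
Pow(Add(Function('m')(143, Pow(Add(-6, 5), 2)), Add(5982, Mul(-1, 47351))), -1) = Pow(Add(Add(-96, Pow(Add(-6, 5), 2)), Add(5982, Mul(-1, 47351))), -1) = Pow(Add(Add(-96, Pow(-1, 2)), Add(5982, -47351)), -1) = Pow(Add(Add(-96, 1), -41369), -1) = Pow(Add(-95, -41369), -1) = Pow(-41464, -1) = Rational(-1, 41464)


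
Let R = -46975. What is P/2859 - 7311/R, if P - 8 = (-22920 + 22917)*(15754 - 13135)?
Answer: -347804626/134301525 ≈ -2.5897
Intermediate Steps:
P = -7849 (P = 8 + (-22920 + 22917)*(15754 - 13135) = 8 - 3*2619 = 8 - 7857 = -7849)
P/2859 - 7311/R = -7849/2859 - 7311/(-46975) = -7849*1/2859 - 7311*(-1/46975) = -7849/2859 + 7311/46975 = -347804626/134301525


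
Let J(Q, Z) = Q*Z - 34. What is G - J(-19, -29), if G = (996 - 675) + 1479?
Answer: 1283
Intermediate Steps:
J(Q, Z) = -34 + Q*Z
G = 1800 (G = 321 + 1479 = 1800)
G - J(-19, -29) = 1800 - (-34 - 19*(-29)) = 1800 - (-34 + 551) = 1800 - 1*517 = 1800 - 517 = 1283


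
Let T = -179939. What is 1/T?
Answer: -1/179939 ≈ -5.5574e-6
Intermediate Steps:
1/T = 1/(-179939) = -1/179939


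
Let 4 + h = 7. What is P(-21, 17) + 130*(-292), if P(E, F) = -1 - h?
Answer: -37964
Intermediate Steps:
h = 3 (h = -4 + 7 = 3)
P(E, F) = -4 (P(E, F) = -1 - 1*3 = -1 - 3 = -4)
P(-21, 17) + 130*(-292) = -4 + 130*(-292) = -4 - 37960 = -37964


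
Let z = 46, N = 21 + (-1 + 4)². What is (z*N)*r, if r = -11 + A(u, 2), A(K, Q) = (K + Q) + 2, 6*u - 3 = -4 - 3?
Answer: -10580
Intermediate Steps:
u = -⅔ (u = ½ + (-4 - 3)/6 = ½ + (⅙)*(-7) = ½ - 7/6 = -⅔ ≈ -0.66667)
N = 30 (N = 21 + 3² = 21 + 9 = 30)
A(K, Q) = 2 + K + Q
r = -23/3 (r = -11 + (2 - ⅔ + 2) = -11 + 10/3 = -23/3 ≈ -7.6667)
(z*N)*r = (46*30)*(-23/3) = 1380*(-23/3) = -10580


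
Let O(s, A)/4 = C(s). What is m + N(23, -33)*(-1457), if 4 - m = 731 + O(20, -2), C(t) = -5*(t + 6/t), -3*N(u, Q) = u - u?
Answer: -321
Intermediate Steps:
N(u, Q) = 0 (N(u, Q) = -(u - u)/3 = -⅓*0 = 0)
C(t) = -30/t - 5*t
O(s, A) = -120/s - 20*s (O(s, A) = 4*(-30/s - 5*s) = -120/s - 20*s)
m = -321 (m = 4 - (731 + (-120/20 - 20*20)) = 4 - (731 + (-120*1/20 - 400)) = 4 - (731 + (-6 - 400)) = 4 - (731 - 406) = 4 - 1*325 = 4 - 325 = -321)
m + N(23, -33)*(-1457) = -321 + 0*(-1457) = -321 + 0 = -321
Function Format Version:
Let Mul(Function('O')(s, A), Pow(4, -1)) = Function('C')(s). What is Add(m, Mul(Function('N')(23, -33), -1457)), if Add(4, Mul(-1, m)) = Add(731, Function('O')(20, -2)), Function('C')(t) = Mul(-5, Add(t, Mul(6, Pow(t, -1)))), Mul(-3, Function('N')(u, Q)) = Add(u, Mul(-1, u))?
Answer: -321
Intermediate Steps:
Function('N')(u, Q) = 0 (Function('N')(u, Q) = Mul(Rational(-1, 3), Add(u, Mul(-1, u))) = Mul(Rational(-1, 3), 0) = 0)
Function('C')(t) = Add(Mul(-30, Pow(t, -1)), Mul(-5, t))
Function('O')(s, A) = Add(Mul(-120, Pow(s, -1)), Mul(-20, s)) (Function('O')(s, A) = Mul(4, Add(Mul(-30, Pow(s, -1)), Mul(-5, s))) = Add(Mul(-120, Pow(s, -1)), Mul(-20, s)))
m = -321 (m = Add(4, Mul(-1, Add(731, Add(Mul(-120, Pow(20, -1)), Mul(-20, 20))))) = Add(4, Mul(-1, Add(731, Add(Mul(-120, Rational(1, 20)), -400)))) = Add(4, Mul(-1, Add(731, Add(-6, -400)))) = Add(4, Mul(-1, Add(731, -406))) = Add(4, Mul(-1, 325)) = Add(4, -325) = -321)
Add(m, Mul(Function('N')(23, -33), -1457)) = Add(-321, Mul(0, -1457)) = Add(-321, 0) = -321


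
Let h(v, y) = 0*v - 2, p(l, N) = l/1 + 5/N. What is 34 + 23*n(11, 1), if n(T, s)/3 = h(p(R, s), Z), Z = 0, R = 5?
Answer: -104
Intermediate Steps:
p(l, N) = l + 5/N (p(l, N) = l*1 + 5/N = l + 5/N)
h(v, y) = -2 (h(v, y) = 0 - 2 = -2)
n(T, s) = -6 (n(T, s) = 3*(-2) = -6)
34 + 23*n(11, 1) = 34 + 23*(-6) = 34 - 138 = -104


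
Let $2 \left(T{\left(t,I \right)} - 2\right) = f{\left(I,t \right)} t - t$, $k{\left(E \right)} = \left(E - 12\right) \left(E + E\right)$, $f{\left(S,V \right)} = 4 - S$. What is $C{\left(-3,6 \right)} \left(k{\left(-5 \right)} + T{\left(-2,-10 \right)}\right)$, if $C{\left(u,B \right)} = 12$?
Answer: $1908$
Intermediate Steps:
$k{\left(E \right)} = 2 E \left(-12 + E\right)$ ($k{\left(E \right)} = \left(-12 + E\right) 2 E = 2 E \left(-12 + E\right)$)
$T{\left(t,I \right)} = 2 - \frac{t}{2} + \frac{t \left(4 - I\right)}{2}$ ($T{\left(t,I \right)} = 2 + \frac{\left(4 - I\right) t - t}{2} = 2 + \frac{t \left(4 - I\right) - t}{2} = 2 + \frac{- t + t \left(4 - I\right)}{2} = 2 + \left(- \frac{t}{2} + \frac{t \left(4 - I\right)}{2}\right) = 2 - \frac{t}{2} + \frac{t \left(4 - I\right)}{2}$)
$C{\left(-3,6 \right)} \left(k{\left(-5 \right)} + T{\left(-2,-10 \right)}\right) = 12 \left(2 \left(-5\right) \left(-12 - 5\right) - \left(-3 - \left(-4 - 10\right)\right)\right) = 12 \left(2 \left(-5\right) \left(-17\right) + \left(2 + 1 - \left(-1\right) \left(-14\right)\right)\right) = 12 \left(170 + \left(2 + 1 - 14\right)\right) = 12 \left(170 - 11\right) = 12 \cdot 159 = 1908$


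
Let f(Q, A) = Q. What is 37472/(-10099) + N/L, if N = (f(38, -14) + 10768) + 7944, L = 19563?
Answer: -181236162/65855579 ≈ -2.7520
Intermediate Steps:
N = 18750 (N = (38 + 10768) + 7944 = 10806 + 7944 = 18750)
37472/(-10099) + N/L = 37472/(-10099) + 18750/19563 = 37472*(-1/10099) + 18750*(1/19563) = -37472/10099 + 6250/6521 = -181236162/65855579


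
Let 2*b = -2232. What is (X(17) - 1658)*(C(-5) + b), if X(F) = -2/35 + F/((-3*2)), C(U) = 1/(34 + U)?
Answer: 11287793681/6090 ≈ 1.8535e+6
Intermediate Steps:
b = -1116 (b = (½)*(-2232) = -1116)
X(F) = -2/35 - F/6 (X(F) = -2*1/35 + F/(-6) = -2/35 + F*(-⅙) = -2/35 - F/6)
(X(17) - 1658)*(C(-5) + b) = ((-2/35 - ⅙*17) - 1658)*(1/(34 - 5) - 1116) = ((-2/35 - 17/6) - 1658)*(1/29 - 1116) = (-607/210 - 1658)*(1/29 - 1116) = -348787/210*(-32363/29) = 11287793681/6090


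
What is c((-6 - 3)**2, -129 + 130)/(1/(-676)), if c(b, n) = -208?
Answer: 140608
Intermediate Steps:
c((-6 - 3)**2, -129 + 130)/(1/(-676)) = -208/(1/(-676)) = -208/(-1/676) = -208*(-676) = 140608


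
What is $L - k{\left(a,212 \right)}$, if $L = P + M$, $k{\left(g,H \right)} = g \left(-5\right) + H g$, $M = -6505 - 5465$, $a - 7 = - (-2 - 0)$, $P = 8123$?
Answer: $-5710$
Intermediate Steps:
$a = 9$ ($a = 7 - \left(-2 - 0\right) = 7 - \left(-2 + 0\right) = 7 - -2 = 7 + 2 = 9$)
$M = -11970$ ($M = -6505 - 5465 = -11970$)
$k{\left(g,H \right)} = - 5 g + H g$
$L = -3847$ ($L = 8123 - 11970 = -3847$)
$L - k{\left(a,212 \right)} = -3847 - 9 \left(-5 + 212\right) = -3847 - 9 \cdot 207 = -3847 - 1863 = -5710$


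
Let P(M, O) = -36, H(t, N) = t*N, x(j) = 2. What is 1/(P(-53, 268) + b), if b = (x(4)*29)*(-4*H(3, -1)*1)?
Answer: 1/660 ≈ 0.0015152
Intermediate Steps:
H(t, N) = N*t
b = 696 (b = (2*29)*(-(-4)*3*1) = 58*(-4*(-3)*1) = 58*(12*1) = 58*12 = 696)
1/(P(-53, 268) + b) = 1/(-36 + 696) = 1/660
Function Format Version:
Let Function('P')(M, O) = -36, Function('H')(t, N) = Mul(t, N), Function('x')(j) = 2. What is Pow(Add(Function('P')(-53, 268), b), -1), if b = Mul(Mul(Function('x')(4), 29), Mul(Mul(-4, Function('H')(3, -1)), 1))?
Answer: Rational(1, 660) ≈ 0.0015152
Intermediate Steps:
Function('H')(t, N) = Mul(N, t)
b = 696 (b = Mul(Mul(2, 29), Mul(Mul(-4, Mul(-1, 3)), 1)) = Mul(58, Mul(Mul(-4, -3), 1)) = Mul(58, Mul(12, 1)) = Mul(58, 12) = 696)
Pow(Add(Function('P')(-53, 268), b), -1) = Pow(Add(-36, 696), -1) = Pow(660, -1) = Rational(1, 660)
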